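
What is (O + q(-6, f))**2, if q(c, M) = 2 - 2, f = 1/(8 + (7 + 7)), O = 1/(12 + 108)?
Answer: 1/14400 ≈ 6.9444e-5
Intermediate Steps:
O = 1/120 ≈ 0.0083333
f = 1/22 (f = 1/(8 + 14) = 1/22 ≈ 0.045455)
q(c, M) = 0
(O + q(-6, f))**2 = (1/120 + 0)**2 = (1/120)**2 = 1/14400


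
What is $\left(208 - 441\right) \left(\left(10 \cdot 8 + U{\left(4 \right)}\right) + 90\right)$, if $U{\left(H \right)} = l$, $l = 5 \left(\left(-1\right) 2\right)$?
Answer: $-37280$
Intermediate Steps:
$l = -10$ ($l = 5 \left(-2\right) = -10$)
$U{\left(H \right)} = -10$
$\left(208 - 441\right) \left(\left(10 \cdot 8 + U{\left(4 \right)}\right) + 90\right) = \left(208 - 441\right) \left(\left(10 \cdot 8 - 10\right) + 90\right) = - 233 \left(\left(80 - 10\right) + 90\right) = - 233 \left(70 + 90\right) = \left(-233\right) 160 = -37280$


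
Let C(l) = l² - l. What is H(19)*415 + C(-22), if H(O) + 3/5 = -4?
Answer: -1403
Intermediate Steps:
H(O) = -23/5 (H(O) = -⅗ - 4 = -23/5)
H(19)*415 + C(-22) = -23/5*415 - 22*(-1 - 22) = -1909 - 22*(-23) = -1909 + 506 = -1403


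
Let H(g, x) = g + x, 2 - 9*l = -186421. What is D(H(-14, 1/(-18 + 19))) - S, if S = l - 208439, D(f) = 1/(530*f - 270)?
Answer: 4032340157/21480 ≈ 1.8773e+5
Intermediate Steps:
l = 62141/3 (l = 2/9 - 1/9*(-186421) = 2/9 + 186421/9 = 62141/3 ≈ 20714.)
D(f) = 1/(-270 + 530*f)
S = -563176/3 (S = 62141/3 - 208439 = -563176/3 ≈ -1.8773e+5)
D(H(-14, 1/(-18 + 19))) - S = 1/(10*(-27 + 53*(-14 + 1/(-18 + 19)))) - 1*(-563176/3) = 1/(10*(-27 + 53*(-14 + 1/1))) + 563176/3 = 1/(10*(-27 + 53*(-14 + 1))) + 563176/3 = 1/(10*(-27 + 53*(-13))) + 563176/3 = 1/(10*(-27 - 689)) + 563176/3 = (1/10)/(-716) + 563176/3 = (1/10)*(-1/716) + 563176/3 = -1/7160 + 563176/3 = 4032340157/21480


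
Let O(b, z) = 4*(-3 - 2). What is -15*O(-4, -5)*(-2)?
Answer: -600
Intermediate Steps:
O(b, z) = -20 (O(b, z) = 4*(-5) = -20)
-15*O(-4, -5)*(-2) = -15*(-20)*(-2) = 300*(-2) = -600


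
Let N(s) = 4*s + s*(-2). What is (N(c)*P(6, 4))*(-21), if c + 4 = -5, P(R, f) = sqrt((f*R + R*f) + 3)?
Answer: 378*sqrt(51) ≈ 2699.5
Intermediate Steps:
P(R, f) = sqrt(3 + 2*R*f) (P(R, f) = sqrt((R*f + R*f) + 3) = sqrt(2*R*f + 3) = sqrt(3 + 2*R*f))
c = -9 (c = -4 - 5 = -9)
N(s) = 2*s (N(s) = 4*s - 2*s = 2*s)
(N(c)*P(6, 4))*(-21) = ((2*(-9))*sqrt(3 + 2*6*4))*(-21) = -18*sqrt(3 + 48)*(-21) = -18*sqrt(51)*(-21) = 378*sqrt(51)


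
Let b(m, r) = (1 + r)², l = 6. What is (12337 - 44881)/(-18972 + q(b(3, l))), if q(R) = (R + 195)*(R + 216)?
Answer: -4068/5711 ≈ -0.71231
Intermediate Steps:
q(R) = (195 + R)*(216 + R)
(12337 - 44881)/(-18972 + q(b(3, l))) = (12337 - 44881)/(-18972 + (42120 + ((1 + 6)²)² + 411*(1 + 6)²)) = -32544/(-18972 + (42120 + (7²)² + 411*7²)) = -32544/(-18972 + (42120 + 49² + 411*49)) = -32544/(-18972 + (42120 + 2401 + 20139)) = -32544/(-18972 + 64660) = -32544/45688 = -32544*1/45688 = -4068/5711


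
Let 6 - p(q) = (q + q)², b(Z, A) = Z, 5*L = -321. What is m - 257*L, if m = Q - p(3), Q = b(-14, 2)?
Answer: 82577/5 ≈ 16515.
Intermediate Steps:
L = -321/5 (L = (⅕)*(-321) = -321/5 ≈ -64.200)
Q = -14
p(q) = 6 - 4*q² (p(q) = 6 - (q + q)² = 6 - (2*q)² = 6 - 4*q²)
m = 16 (m = -14 - (6 - 4*3²) = -14 - (6 - 4*9) = -14 - (6 - 36) = -14 - 1*(-30) = -14 + 30 = 16)
m - 257*L = 16 - 257*(-321/5) = 16 + 82497/5 = 82577/5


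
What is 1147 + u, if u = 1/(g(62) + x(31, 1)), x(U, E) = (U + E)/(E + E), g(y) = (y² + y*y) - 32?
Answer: 8799785/7672 ≈ 1147.0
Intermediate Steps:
g(y) = -32 + 2*y² (g(y) = (y² + y²) - 32 = 2*y² - 32 = -32 + 2*y²)
x(U, E) = (E + U)/(2*E) (x(U, E) = (E + U)/((2*E)) = (E + U)*(1/(2*E)) = (E + U)/(2*E))
u = 1/7672 (u = 1/((-32 + 2*62²) + (½)*(1 + 31)/1) = 1/((-32 + 2*3844) + (½)*1*32) = 1/((-32 + 7688) + 16) = 1/(7656 + 16) = 1/7672 ≈ 0.00013034)
1147 + u = 1147 + 1/7672 = 8799785/7672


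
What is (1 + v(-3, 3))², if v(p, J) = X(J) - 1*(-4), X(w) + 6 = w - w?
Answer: 1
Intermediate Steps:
X(w) = -6 (X(w) = -6 + (w - w) = -6 + 0 = -6)
v(p, J) = -2 (v(p, J) = -6 - 1*(-4) = -6 + 4 = -2)
(1 + v(-3, 3))² = (1 - 2)² = (-1)² = 1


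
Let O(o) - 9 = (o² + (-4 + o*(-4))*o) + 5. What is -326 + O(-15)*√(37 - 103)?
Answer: -326 - 601*I*√66 ≈ -326.0 - 4882.5*I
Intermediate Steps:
O(o) = 14 + o² + o*(-4 - 4*o) (O(o) = 9 + ((o² + (-4 + o*(-4))*o) + 5) = 9 + ((o² + (-4 - 4*o)*o) + 5) = 9 + ((o² + o*(-4 - 4*o)) + 5) = 9 + (5 + o² + o*(-4 - 4*o)) = 14 + o² + o*(-4 - 4*o))
-326 + O(-15)*√(37 - 103) = -326 + (14 - 4*(-15) - 3*(-15)²)*√(37 - 103) = -326 + (14 + 60 - 3*225)*√(-66) = -326 + (14 + 60 - 675)*(I*√66) = -326 - 601*I*√66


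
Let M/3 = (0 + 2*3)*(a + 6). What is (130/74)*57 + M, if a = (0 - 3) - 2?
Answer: 4371/37 ≈ 118.14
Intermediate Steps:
a = -5 (a = -3 - 2 = -5)
M = 18 (M = 3*((0 + 2*3)*(-5 + 6)) = 3*((0 + 6)*1) = 3*(6*1) = 3*6 = 18)
(130/74)*57 + M = (130/74)*57 + 18 = (130*(1/74))*57 + 18 = (65/37)*57 + 18 = 3705/37 + 18 = 4371/37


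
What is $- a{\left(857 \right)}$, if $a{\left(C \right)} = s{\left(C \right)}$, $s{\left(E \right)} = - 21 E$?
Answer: $17997$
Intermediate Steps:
$a{\left(C \right)} = - 21 C$
$- a{\left(857 \right)} = - \left(-21\right) 857 = \left(-1\right) \left(-17997\right) = 17997$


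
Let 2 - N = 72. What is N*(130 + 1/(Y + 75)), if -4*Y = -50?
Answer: -45504/5 ≈ -9100.8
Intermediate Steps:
Y = 25/2 (Y = -¼*(-50) = 25/2 ≈ 12.500)
N = -70 (N = 2 - 1*72 = 2 - 72 = -70)
N*(130 + 1/(Y + 75)) = -70*(130 + 1/(25/2 + 75)) = -70*(130 + 1/(175/2)) = -70*(130 + 2/175) = -70*22752/175 = -45504/5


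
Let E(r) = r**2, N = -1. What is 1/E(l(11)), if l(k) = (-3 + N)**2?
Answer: 1/256 ≈ 0.0039063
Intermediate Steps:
l(k) = 16 (l(k) = (-3 - 1)**2 = (-4)**2 = 16)
1/E(l(11)) = 1/(16**2) = 1/256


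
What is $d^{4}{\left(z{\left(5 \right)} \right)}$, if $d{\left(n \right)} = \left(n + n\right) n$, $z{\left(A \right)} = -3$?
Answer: $104976$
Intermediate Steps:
$d{\left(n \right)} = 2 n^{2}$ ($d{\left(n \right)} = 2 n n = 2 n^{2}$)
$d^{4}{\left(z{\left(5 \right)} \right)} = \left(2 \left(-3\right)^{2}\right)^{4} = \left(2 \cdot 9\right)^{4} = 18^{4} = 104976$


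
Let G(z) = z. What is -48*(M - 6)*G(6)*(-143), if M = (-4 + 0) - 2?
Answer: -494208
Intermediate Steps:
M = -6 (M = -4 - 2 = -6)
-48*(M - 6)*G(6)*(-143) = -48*(-6 - 6)*6*(-143) = -(-576)*6*(-143) = -48*(-72)*(-143) = 3456*(-143) = -494208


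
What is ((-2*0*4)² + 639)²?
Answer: 408321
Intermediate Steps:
((-2*0*4)² + 639)² = ((0*4)² + 639)² = (0² + 639)² = (0 + 639)² = 639² = 408321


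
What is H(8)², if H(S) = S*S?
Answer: 4096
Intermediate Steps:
H(S) = S²
H(8)² = (8²)² = 64² = 4096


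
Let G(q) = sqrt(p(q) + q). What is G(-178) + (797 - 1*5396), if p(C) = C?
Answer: -4599 + 2*I*sqrt(89) ≈ -4599.0 + 18.868*I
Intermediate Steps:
G(q) = sqrt(2)*sqrt(q) (G(q) = sqrt(q + q) = sqrt(2*q) = sqrt(2)*sqrt(q))
G(-178) + (797 - 1*5396) = sqrt(2)*sqrt(-178) + (797 - 1*5396) = sqrt(2)*(I*sqrt(178)) + (797 - 5396) = 2*I*sqrt(89) - 4599 = -4599 + 2*I*sqrt(89)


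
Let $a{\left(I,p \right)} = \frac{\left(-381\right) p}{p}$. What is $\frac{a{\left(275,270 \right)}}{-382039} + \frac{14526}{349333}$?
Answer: $\frac{5682594387}{133458829987} \approx 0.042579$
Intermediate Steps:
$a{\left(I,p \right)} = -381$
$\frac{a{\left(275,270 \right)}}{-382039} + \frac{14526}{349333} = - \frac{381}{-382039} + \frac{14526}{349333} = \left(-381\right) \left(- \frac{1}{382039}\right) + 14526 \cdot \frac{1}{349333} = \frac{381}{382039} + \frac{14526}{349333} = \frac{5682594387}{133458829987}$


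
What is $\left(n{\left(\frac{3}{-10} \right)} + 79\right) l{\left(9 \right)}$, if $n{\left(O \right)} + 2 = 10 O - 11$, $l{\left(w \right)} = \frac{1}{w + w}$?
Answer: $\frac{7}{2} \approx 3.5$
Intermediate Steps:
$l{\left(w \right)} = \frac{1}{2 w}$
$n{\left(O \right)} = -13 + 10 O$ ($n{\left(O \right)} = -2 + \left(10 O - 11\right) = -2 + \left(-11 + 10 O\right) = -13 + 10 O$)
$\left(n{\left(\frac{3}{-10} \right)} + 79\right) l{\left(9 \right)} = \left(\left(-13 + 10 \frac{3}{-10}\right) + 79\right) \frac{1}{2 \cdot 9} = \left(\left(-13 + 10 \cdot 3 \left(- \frac{1}{10}\right)\right) + 79\right) \frac{1}{2} \cdot \frac{1}{9} = \left(\left(-13 + 10 \left(- \frac{3}{10}\right)\right) + 79\right) \frac{1}{18} = \left(\left(-13 - 3\right) + 79\right) \frac{1}{18} = \left(-16 + 79\right) \frac{1}{18} = 63 \cdot \frac{1}{18} = \frac{7}{2}$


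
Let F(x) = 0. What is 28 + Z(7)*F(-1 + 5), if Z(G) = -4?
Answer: 28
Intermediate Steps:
28 + Z(7)*F(-1 + 5) = 28 - 4*0 = 28 + 0 = 28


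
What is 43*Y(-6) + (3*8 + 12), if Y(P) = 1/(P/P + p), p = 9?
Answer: 403/10 ≈ 40.300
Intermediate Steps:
Y(P) = 1/10 (Y(P) = 1/(P/P + 9) = 1/(1 + 9) = 1/10)
43*Y(-6) + (3*8 + 12) = 43*(1/10) + (3*8 + 12) = 43/10 + (24 + 12) = 43/10 + 36 = 403/10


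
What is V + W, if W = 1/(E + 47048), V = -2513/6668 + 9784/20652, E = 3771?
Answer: 169531494955/1749539817996 ≈ 0.096901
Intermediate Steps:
V = 3335309/34426884 (V = -2513*1/6668 + 9784*(1/20652) = -2513/6668 + 2446/5163 = 3335309/34426884 ≈ 0.096881)
W = 1/50819 (W = 1/(3771 + 47048) = 1/50819 ≈ 1.9678e-5)
V + W = 3335309/34426884 + 1/50819 = 169531494955/1749539817996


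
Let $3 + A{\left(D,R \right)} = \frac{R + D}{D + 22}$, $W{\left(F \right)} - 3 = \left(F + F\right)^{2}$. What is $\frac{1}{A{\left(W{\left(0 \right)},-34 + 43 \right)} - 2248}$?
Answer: $- \frac{25}{56263} \approx -0.00044434$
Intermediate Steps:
$W{\left(F \right)} = 3 + 4 F^{2}$ ($W{\left(F \right)} = 3 + \left(F + F\right)^{2} = 3 + \left(2 F\right)^{2} = 3 + 4 F^{2}$)
$A{\left(D,R \right)} = -3 + \frac{D + R}{22 + D}$ ($A{\left(D,R \right)} = -3 + \frac{R + D}{D + 22} = -3 + \frac{D + R}{22 + D}$)
$\frac{1}{A{\left(W{\left(0 \right)},-34 + 43 \right)} - 2248} = \frac{1}{\frac{-66 + \left(-34 + 43\right) - 2 \left(3 + 4 \cdot 0^{2}\right)}{22 + \left(3 + 4 \cdot 0^{2}\right)} - 2248} = \frac{1}{\frac{-66 + 9 - 2 \left(3 + 4 \cdot 0\right)}{22 + \left(3 + 4 \cdot 0\right)} - 2248} = \frac{1}{\frac{-66 + 9 - 2 \left(3 + 0\right)}{22 + \left(3 + 0\right)} - 2248} = \frac{1}{\frac{-66 + 9 - 6}{22 + 3} - 2248} = \frac{1}{\frac{-66 + 9 - 6}{25} - 2248} = \frac{1}{\frac{1}{25} \left(-63\right) - 2248} = \frac{1}{- \frac{63}{25} - 2248} = \frac{1}{- \frac{56263}{25}} = - \frac{25}{56263}$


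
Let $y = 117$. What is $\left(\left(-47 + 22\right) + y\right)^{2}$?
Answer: $8464$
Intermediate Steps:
$\left(\left(-47 + 22\right) + y\right)^{2} = \left(\left(-47 + 22\right) + 117\right)^{2} = \left(-25 + 117\right)^{2} = 92^{2} = 8464$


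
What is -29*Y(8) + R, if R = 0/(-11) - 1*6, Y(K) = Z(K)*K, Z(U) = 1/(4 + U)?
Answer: -76/3 ≈ -25.333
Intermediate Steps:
Y(K) = K/(4 + K)
R = -6 (R = 0*(-1/11) - 6 = 0 - 6 = -6)
-29*Y(8) + R = -232/(4 + 8) - 6 = -232/12 - 6 = -29*⅔ - 6 = -58/3 - 6 = -76/3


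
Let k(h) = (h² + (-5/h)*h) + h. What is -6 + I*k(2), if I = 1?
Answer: -5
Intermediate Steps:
k(h) = -5 + h + h² (k(h) = (h² - 5) + h = (-5 + h²) + h = -5 + h + h²)
-6 + I*k(2) = -6 + 1*(-5 + 2 + 2²) = -6 + 1*(-5 + 2 + 4) = -6 + 1*1 = -6 + 1 = -5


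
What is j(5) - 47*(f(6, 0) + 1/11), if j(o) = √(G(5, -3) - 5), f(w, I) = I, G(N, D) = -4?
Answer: -47/11 + 3*I ≈ -4.2727 + 3.0*I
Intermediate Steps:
j(o) = 3*I (j(o) = √(-4 - 5) = √(-9) = 3*I)
j(5) - 47*(f(6, 0) + 1/11) = 3*I - 47*(0 + 1/11) = 3*I - 47*1/11 = 3*I - 47/11 = -47/11 + 3*I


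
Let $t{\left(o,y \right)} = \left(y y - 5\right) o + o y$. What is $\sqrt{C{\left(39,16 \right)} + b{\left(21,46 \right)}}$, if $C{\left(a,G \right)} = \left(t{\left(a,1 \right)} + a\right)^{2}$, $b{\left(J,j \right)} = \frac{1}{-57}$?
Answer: $\frac{\sqrt{19766859}}{57} \approx 78.0$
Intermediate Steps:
$b{\left(J,j \right)} = - \frac{1}{57}$
$t{\left(o,y \right)} = o y + o \left(-5 + y^{2}\right)$ ($t{\left(o,y \right)} = \left(y^{2} - 5\right) o + o y = \left(-5 + y^{2}\right) o + o y = o \left(-5 + y^{2}\right) + o y = o y + o \left(-5 + y^{2}\right)$)
$C{\left(a,G \right)} = 4 a^{2}$ ($C{\left(a,G \right)} = \left(a \left(-5 + 1 + 1^{2}\right) + a\right)^{2} = \left(a \left(-5 + 1 + 1\right) + a\right)^{2} = \left(a \left(-3\right) + a\right)^{2} = \left(- 3 a + a\right)^{2} = \left(- 2 a\right)^{2} = 4 a^{2}$)
$\sqrt{C{\left(39,16 \right)} + b{\left(21,46 \right)}} = \sqrt{4 \cdot 39^{2} - \frac{1}{57}} = \sqrt{4 \cdot 1521 - \frac{1}{57}} = \sqrt{6084 - \frac{1}{57}} = \sqrt{\frac{346787}{57}} = \frac{\sqrt{19766859}}{57}$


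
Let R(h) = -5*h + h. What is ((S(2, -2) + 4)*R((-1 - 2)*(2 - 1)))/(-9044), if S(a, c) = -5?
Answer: 3/2261 ≈ 0.0013268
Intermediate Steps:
R(h) = -4*h
((S(2, -2) + 4)*R((-1 - 2)*(2 - 1)))/(-9044) = ((-5 + 4)*(-4*(-1 - 2)*(2 - 1)))/(-9044) = -(-4)*(-3*1)*(-1/9044) = -(-4)*(-3)*(-1/9044) = -1*12*(-1/9044) = -12*(-1/9044) = 3/2261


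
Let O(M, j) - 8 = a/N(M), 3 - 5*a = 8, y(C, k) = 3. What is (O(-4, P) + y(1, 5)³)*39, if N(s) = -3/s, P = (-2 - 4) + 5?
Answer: 1313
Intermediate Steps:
P = -1 (P = -6 + 5 = -1)
a = -1 (a = ⅗ - ⅕*8 = ⅗ - 8/5 = -1)
O(M, j) = 8 + M/3 (O(M, j) = 8 - 1/((-3/M)) = 8 - (-1)*M/3 = 8 + M/3)
(O(-4, P) + y(1, 5)³)*39 = ((8 + (⅓)*(-4)) + 3³)*39 = ((8 - 4/3) + 27)*39 = (20/3 + 27)*39 = (101/3)*39 = 1313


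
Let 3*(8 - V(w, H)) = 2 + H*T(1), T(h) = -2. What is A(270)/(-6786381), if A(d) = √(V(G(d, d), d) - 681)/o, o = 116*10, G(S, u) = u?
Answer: -I*√4443/23616605880 ≈ -2.8224e-9*I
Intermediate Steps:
V(w, H) = 22/3 + 2*H/3 (V(w, H) = 8 - (2 + H*(-2))/3 = 8 - (2 - 2*H)/3 = 8 + (-⅔ + 2*H/3) = 22/3 + 2*H/3)
o = 1160
A(d) = √(-2021/3 + 2*d/3)/1160 (A(d) = √((22/3 + 2*d/3) - 681)/1160 = √(-2021/3 + 2*d/3)*(1/1160) = √(-2021/3 + 2*d/3)/1160)
A(270)/(-6786381) = (√(-6063 + 6*270)/3480)/(-6786381) = (√(-6063 + 1620)/3480)*(-1/6786381) = (√(-4443)/3480)*(-1/6786381) = ((I*√4443)/3480)*(-1/6786381) = (I*√4443/3480)*(-1/6786381) = -I*√4443/23616605880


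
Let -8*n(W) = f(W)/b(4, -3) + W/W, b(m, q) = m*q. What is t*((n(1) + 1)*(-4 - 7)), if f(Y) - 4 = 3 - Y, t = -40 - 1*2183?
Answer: 366795/16 ≈ 22925.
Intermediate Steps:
t = -2223 (t = -40 - 2183 = -2223)
f(Y) = 7 - Y (f(Y) = 4 + (3 - Y) = 7 - Y)
n(W) = -5/96 - W/96 (n(W) = -((7 - W)/((4*(-3))) + W/W)/8 = -((7 - W)/(-12) + 1)/8 = -((7 - W)*(-1/12) + 1)/8 = -((-7/12 + W/12) + 1)/8 = -(5/12 + W/12)/8 = -5/96 - W/96)
t*((n(1) + 1)*(-4 - 7)) = -2223*((-5/96 - 1/96*1) + 1)*(-4 - 7) = -2223*((-5/96 - 1/96) + 1)*(-11) = -2223*(-1/16 + 1)*(-11) = -33345*(-11)/16 = -2223*(-165/16) = 366795/16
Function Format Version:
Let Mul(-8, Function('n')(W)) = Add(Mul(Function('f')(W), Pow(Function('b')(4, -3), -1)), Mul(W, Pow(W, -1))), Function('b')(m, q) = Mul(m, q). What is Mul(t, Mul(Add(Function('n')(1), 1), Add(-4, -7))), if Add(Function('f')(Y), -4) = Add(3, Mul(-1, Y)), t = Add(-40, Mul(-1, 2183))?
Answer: Rational(366795, 16) ≈ 22925.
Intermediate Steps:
t = -2223 (t = Add(-40, -2183) = -2223)
Function('f')(Y) = Add(7, Mul(-1, Y)) (Function('f')(Y) = Add(4, Add(3, Mul(-1, Y))) = Add(7, Mul(-1, Y)))
Function('n')(W) = Add(Rational(-5, 96), Mul(Rational(-1, 96), W)) (Function('n')(W) = Mul(Rational(-1, 8), Add(Mul(Add(7, Mul(-1, W)), Pow(Mul(4, -3), -1)), Mul(W, Pow(W, -1)))) = Mul(Rational(-1, 8), Add(Mul(Add(7, Mul(-1, W)), Pow(-12, -1)), 1)) = Mul(Rational(-1, 8), Add(Mul(Add(7, Mul(-1, W)), Rational(-1, 12)), 1)) = Mul(Rational(-1, 8), Add(Add(Rational(-7, 12), Mul(Rational(1, 12), W)), 1)) = Mul(Rational(-1, 8), Add(Rational(5, 12), Mul(Rational(1, 12), W))) = Add(Rational(-5, 96), Mul(Rational(-1, 96), W)))
Mul(t, Mul(Add(Function('n')(1), 1), Add(-4, -7))) = Mul(-2223, Mul(Add(Add(Rational(-5, 96), Mul(Rational(-1, 96), 1)), 1), Add(-4, -7))) = Mul(-2223, Mul(Add(Add(Rational(-5, 96), Rational(-1, 96)), 1), -11)) = Mul(-2223, Mul(Add(Rational(-1, 16), 1), -11)) = Mul(-2223, Mul(Rational(15, 16), -11)) = Mul(-2223, Rational(-165, 16)) = Rational(366795, 16)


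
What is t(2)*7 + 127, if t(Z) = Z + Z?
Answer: 155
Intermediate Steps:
t(Z) = 2*Z
t(2)*7 + 127 = (2*2)*7 + 127 = 4*7 + 127 = 28 + 127 = 155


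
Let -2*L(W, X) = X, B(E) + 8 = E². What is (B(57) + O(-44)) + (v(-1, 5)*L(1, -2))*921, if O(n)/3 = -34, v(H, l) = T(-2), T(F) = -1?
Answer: 2218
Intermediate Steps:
v(H, l) = -1
O(n) = -102 (O(n) = 3*(-34) = -102)
B(E) = -8 + E²
L(W, X) = -X/2
(B(57) + O(-44)) + (v(-1, 5)*L(1, -2))*921 = ((-8 + 57²) - 102) - (-1)*(-2)/2*921 = ((-8 + 3249) - 102) - 1*1*921 = (3241 - 102) - 1*921 = 3139 - 921 = 2218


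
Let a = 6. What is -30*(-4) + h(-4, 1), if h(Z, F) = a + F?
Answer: 127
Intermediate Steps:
h(Z, F) = 6 + F
-30*(-4) + h(-4, 1) = -30*(-4) + (6 + 1) = 120 + 7 = 127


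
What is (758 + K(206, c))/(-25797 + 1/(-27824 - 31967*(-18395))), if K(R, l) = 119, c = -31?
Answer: -964573225265/28372970914664 ≈ -0.033996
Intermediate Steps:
(758 + K(206, c))/(-25797 + 1/(-27824 - 31967*(-18395))) = (758 + 119)/(-25797 + 1/(-27824 - 31967*(-18395))) = 877/(-25797 - 1/18395/(-59791)) = 877/(-25797 - 1/59791*(-1/18395)) = 877/(-25797 + 1/1099855445) = 877/(-28372970914664/1099855445) = 877*(-1099855445/28372970914664) = -964573225265/28372970914664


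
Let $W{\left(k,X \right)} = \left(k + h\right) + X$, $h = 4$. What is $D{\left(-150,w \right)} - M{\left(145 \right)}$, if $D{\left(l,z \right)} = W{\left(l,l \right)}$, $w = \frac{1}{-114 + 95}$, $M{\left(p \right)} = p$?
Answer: $-441$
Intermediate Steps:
$w = - \frac{1}{19}$ ($w = \frac{1}{-19} = - \frac{1}{19} \approx -0.052632$)
$W{\left(k,X \right)} = 4 + X + k$ ($W{\left(k,X \right)} = \left(k + 4\right) + X = \left(4 + k\right) + X = 4 + X + k$)
$D{\left(l,z \right)} = 4 + 2 l$ ($D{\left(l,z \right)} = 4 + l + l = 4 + 2 l$)
$D{\left(-150,w \right)} - M{\left(145 \right)} = \left(4 + 2 \left(-150\right)\right) - 145 = \left(4 - 300\right) - 145 = -296 - 145 = -441$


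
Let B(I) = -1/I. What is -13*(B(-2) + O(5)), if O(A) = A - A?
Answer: -13/2 ≈ -6.5000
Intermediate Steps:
O(A) = 0
-13*(B(-2) + O(5)) = -13*(-1/(-2) + 0) = -13*(-1*(-½) + 0) = -13*(½ + 0) = -13*½ = -13/2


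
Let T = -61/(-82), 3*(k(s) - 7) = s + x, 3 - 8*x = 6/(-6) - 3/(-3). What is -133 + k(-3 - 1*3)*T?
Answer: -2067/16 ≈ -129.19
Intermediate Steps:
x = 3/8 (x = 3/8 - (6/(-6) - 3/(-3))/8 = 3/8 - (6*(-1/6) - 3*(-1/3))/8 = 3/8 - (-1 + 1)/8 = 3/8 - 1/8*0 = 3/8 + 0 = 3/8 ≈ 0.37500)
k(s) = 57/8 + s/3 (k(s) = 7 + (s + 3/8)/3 = 7 + (3/8 + s)/3 = 7 + (1/8 + s/3) = 57/8 + s/3)
T = 61/82 (T = -61*(-1/82) = 61/82 ≈ 0.74390)
-133 + k(-3 - 1*3)*T = -133 + (57/8 + (-3 - 1*3)/3)*(61/82) = -133 + (57/8 + (-3 - 3)/3)*(61/82) = -133 + (57/8 + (1/3)*(-6))*(61/82) = -133 + (57/8 - 2)*(61/82) = -133 + (41/8)*(61/82) = -133 + 61/16 = -2067/16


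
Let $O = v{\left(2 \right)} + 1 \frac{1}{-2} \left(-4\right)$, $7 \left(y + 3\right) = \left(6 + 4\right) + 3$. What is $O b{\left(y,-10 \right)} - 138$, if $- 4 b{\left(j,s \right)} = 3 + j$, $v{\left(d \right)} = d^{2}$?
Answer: $- \frac{1971}{14} \approx -140.79$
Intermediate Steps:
$y = - \frac{8}{7}$ ($y = -3 + \frac{\left(6 + 4\right) + 3}{7} = -3 + \frac{10 + 3}{7} = -3 + \frac{1}{7} \cdot 13 = -3 + \frac{13}{7} = - \frac{8}{7} \approx -1.1429$)
$b{\left(j,s \right)} = - \frac{3}{4} - \frac{j}{4}$ ($b{\left(j,s \right)} = - \frac{3 + j}{4} = - \frac{3}{4} - \frac{j}{4}$)
$O = 6$ ($O = 2^{2} + 1 \frac{1}{-2} \left(-4\right) = 4 + 1 \left(- \frac{1}{2}\right) \left(-4\right) = 4 - -2 = 4 + 2 = 6$)
$O b{\left(y,-10 \right)} - 138 = 6 \left(- \frac{3}{4} - - \frac{2}{7}\right) - 138 = 6 \left(- \frac{3}{4} + \frac{2}{7}\right) - 138 = 6 \left(- \frac{13}{28}\right) - 138 = - \frac{39}{14} - 138 = - \frac{1971}{14}$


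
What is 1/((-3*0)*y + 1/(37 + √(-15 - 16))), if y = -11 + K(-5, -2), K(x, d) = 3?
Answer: 37 + I*√31 ≈ 37.0 + 5.5678*I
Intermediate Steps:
y = -8 (y = -11 + 3 = -8)
1/((-3*0)*y + 1/(37 + √(-15 - 16))) = 1/(-3*0*(-8) + 1/(37 + √(-15 - 16))) = 1/(0*(-8) + 1/(37 + √(-31))) = 1/(0 + 1/(37 + I*√31)) = 1/(1/(37 + I*√31)) = 37 + I*√31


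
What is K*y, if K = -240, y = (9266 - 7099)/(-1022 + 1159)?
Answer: -520080/137 ≈ -3796.2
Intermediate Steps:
y = 2167/137 ≈ 15.818
K*y = -240*2167/137 = -520080/137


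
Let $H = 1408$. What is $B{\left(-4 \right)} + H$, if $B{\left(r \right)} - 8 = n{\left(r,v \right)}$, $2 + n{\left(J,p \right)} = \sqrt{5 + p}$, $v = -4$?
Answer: $1415$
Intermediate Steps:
$n{\left(J,p \right)} = -2 + \sqrt{5 + p}$
$B{\left(r \right)} = 7$ ($B{\left(r \right)} = 8 - \left(2 - \sqrt{5 - 4}\right) = 8 - \left(2 - \sqrt{1}\right) = 8 + \left(-2 + 1\right) = 8 - 1 = 7$)
$B{\left(-4 \right)} + H = 7 + 1408 = 1415$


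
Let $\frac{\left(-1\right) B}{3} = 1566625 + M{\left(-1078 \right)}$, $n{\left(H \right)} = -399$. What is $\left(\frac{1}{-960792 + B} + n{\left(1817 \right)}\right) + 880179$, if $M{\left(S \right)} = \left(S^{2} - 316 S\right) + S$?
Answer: $\frac{8943517081619}{10165629} \approx 8.7978 \cdot 10^{5}$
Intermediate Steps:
$M{\left(S \right)} = S^{2} - 315 S$
$B = -9204837$ ($B = - 3 \left(1566625 - 1078 \left(-315 - 1078\right)\right) = - 3 \left(1566625 - -1501654\right) = - 3 \left(1566625 + 1501654\right) = \left(-3\right) 3068279 = -9204837$)
$\left(\frac{1}{-960792 + B} + n{\left(1817 \right)}\right) + 880179 = \left(\frac{1}{-960792 - 9204837} - 399\right) + 880179 = \left(\frac{1}{-10165629} - 399\right) + 880179 = \left(- \frac{1}{10165629} - 399\right) + 880179 = - \frac{4056085972}{10165629} + 880179 = \frac{8943517081619}{10165629}$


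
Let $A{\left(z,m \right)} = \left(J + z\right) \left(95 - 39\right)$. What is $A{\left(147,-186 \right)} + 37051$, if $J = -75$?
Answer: $41083$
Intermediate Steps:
$A{\left(z,m \right)} = -4200 + 56 z$ ($A{\left(z,m \right)} = \left(-75 + z\right) \left(95 - 39\right) = \left(-75 + z\right) 56 = -4200 + 56 z$)
$A{\left(147,-186 \right)} + 37051 = \left(-4200 + 56 \cdot 147\right) + 37051 = \left(-4200 + 8232\right) + 37051 = 4032 + 37051 = 41083$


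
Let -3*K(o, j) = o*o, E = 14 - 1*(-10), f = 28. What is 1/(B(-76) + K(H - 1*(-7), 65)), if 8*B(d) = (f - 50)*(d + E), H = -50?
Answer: -3/1420 ≈ -0.0021127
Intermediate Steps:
E = 24 (E = 14 + 10 = 24)
B(d) = -66 - 11*d/4 (B(d) = ((28 - 50)*(d + 24))/8 = (-22*(24 + d))/8 = (-528 - 22*d)/8 = -66 - 11*d/4)
K(o, j) = -o**2/3 (K(o, j) = -o*o/3 = -o**2/3)
1/(B(-76) + K(H - 1*(-7), 65)) = 1/((-66 - 11/4*(-76)) - (-50 - 1*(-7))**2/3) = 1/((-66 + 209) - (-50 + 7)**2/3) = 1/(143 - 1/3*(-43)**2) = 1/(143 - 1/3*1849) = 1/(143 - 1849/3) = 1/(-1420/3) = -3/1420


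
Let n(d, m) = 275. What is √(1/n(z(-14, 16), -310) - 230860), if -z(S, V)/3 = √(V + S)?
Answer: I*√698351489/55 ≈ 480.48*I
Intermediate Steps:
z(S, V) = -3*√(S + V) (z(S, V) = -3*√(V + S) = -3*√(S + V))
√(1/n(z(-14, 16), -310) - 230860) = √(1/275 - 230860) = √(-63486499/275) = I*√698351489/55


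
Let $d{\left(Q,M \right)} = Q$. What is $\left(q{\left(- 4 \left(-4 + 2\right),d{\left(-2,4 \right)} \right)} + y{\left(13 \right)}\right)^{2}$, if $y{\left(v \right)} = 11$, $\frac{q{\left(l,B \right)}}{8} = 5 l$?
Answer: $109561$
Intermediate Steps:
$q{\left(l,B \right)} = 40 l$ ($q{\left(l,B \right)} = 8 \cdot 5 l = 40 l$)
$\left(q{\left(- 4 \left(-4 + 2\right),d{\left(-2,4 \right)} \right)} + y{\left(13 \right)}\right)^{2} = \left(40 \left(- 4 \left(-4 + 2\right)\right) + 11\right)^{2} = \left(40 \left(\left(-4\right) \left(-2\right)\right) + 11\right)^{2} = \left(40 \cdot 8 + 11\right)^{2} = \left(320 + 11\right)^{2} = 331^{2} = 109561$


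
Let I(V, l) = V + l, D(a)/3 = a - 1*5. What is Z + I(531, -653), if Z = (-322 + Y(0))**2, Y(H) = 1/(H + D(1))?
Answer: 14920657/144 ≈ 1.0362e+5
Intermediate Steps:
D(a) = -15 + 3*a (D(a) = 3*(a - 1*5) = 3*(a - 5) = 3*(-5 + a) = -15 + 3*a)
Y(H) = 1/(-12 + H) (Y(H) = 1/(H + (-15 + 3*1)) = 1/(H + (-15 + 3)) = 1/(H - 12) = 1/(-12 + H))
Z = 14938225/144 (Z = (-322 + 1/(-12 + 0))**2 = (-322 + 1/(-12))**2 = (-322 - 1/12)**2 = (-3865/12)**2 = 14938225/144 ≈ 1.0374e+5)
Z + I(531, -653) = 14938225/144 + (531 - 653) = 14938225/144 - 122 = 14920657/144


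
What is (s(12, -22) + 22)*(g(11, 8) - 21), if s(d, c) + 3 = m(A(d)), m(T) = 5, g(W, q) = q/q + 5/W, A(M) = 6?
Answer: -5160/11 ≈ -469.09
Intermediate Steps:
g(W, q) = 1 + 5/W
s(d, c) = 2 (s(d, c) = -3 + 5 = 2)
(s(12, -22) + 22)*(g(11, 8) - 21) = (2 + 22)*((5 + 11)/11 - 21) = 24*((1/11)*16 - 21) = 24*(16/11 - 21) = 24*(-215/11) = -5160/11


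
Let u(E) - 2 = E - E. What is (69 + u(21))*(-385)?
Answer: -27335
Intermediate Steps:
u(E) = 2 (u(E) = 2 + (E - E) = 2 + 0 = 2)
(69 + u(21))*(-385) = (69 + 2)*(-385) = 71*(-385) = -27335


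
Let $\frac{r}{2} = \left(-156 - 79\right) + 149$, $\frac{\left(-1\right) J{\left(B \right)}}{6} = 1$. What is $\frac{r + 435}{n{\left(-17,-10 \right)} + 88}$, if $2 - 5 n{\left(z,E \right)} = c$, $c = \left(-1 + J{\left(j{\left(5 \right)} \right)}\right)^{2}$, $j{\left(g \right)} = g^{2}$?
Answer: $\frac{1315}{393} \approx 3.3461$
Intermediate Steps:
$J{\left(B \right)} = -6$ ($J{\left(B \right)} = \left(-6\right) 1 = -6$)
$r = -172$ ($r = 2 \left(\left(-156 - 79\right) + 149\right) = 2 \left(-235 + 149\right) = 2 \left(-86\right) = -172$)
$c = 49$ ($c = \left(-1 - 6\right)^{2} = \left(-7\right)^{2} = 49$)
$n{\left(z,E \right)} = - \frac{47}{5}$ ($n{\left(z,E \right)} = \frac{2}{5} - \frac{49}{5} = - \frac{47}{5}$)
$\frac{r + 435}{n{\left(-17,-10 \right)} + 88} = \frac{-172 + 435}{- \frac{47}{5} + 88} = \frac{263}{\frac{393}{5}} = 263 \cdot \frac{5}{393} = \frac{1315}{393}$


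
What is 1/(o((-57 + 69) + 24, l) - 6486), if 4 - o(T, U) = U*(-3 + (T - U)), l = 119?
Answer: 1/3752 ≈ 0.00026652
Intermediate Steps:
o(T, U) = 4 - U*(-3 + T - U) (o(T, U) = 4 - U*(-3 + (T - U)) = 4 - U*(-3 + T - U))
1/(o((-57 + 69) + 24, l) - 6486) = 1/((4 + 119² + 3*119 - 1*((-57 + 69) + 24)*119) - 6486) = 1/((4 + 14161 + 357 - 1*(12 + 24)*119) - 6486) = 1/((4 + 14161 + 357 - 1*36*119) - 6486) = 1/((4 + 14161 + 357 - 4284) - 6486) = 1/(10238 - 6486) = 1/3752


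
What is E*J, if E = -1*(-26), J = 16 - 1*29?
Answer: -338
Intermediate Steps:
J = -13 (J = 16 - 29 = -13)
E = 26
E*J = 26*(-13) = -338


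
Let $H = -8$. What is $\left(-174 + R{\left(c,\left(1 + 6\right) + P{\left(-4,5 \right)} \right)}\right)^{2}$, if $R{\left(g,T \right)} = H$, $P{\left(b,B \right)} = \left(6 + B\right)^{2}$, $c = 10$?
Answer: $33124$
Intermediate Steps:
$R{\left(g,T \right)} = -8$
$\left(-174 + R{\left(c,\left(1 + 6\right) + P{\left(-4,5 \right)} \right)}\right)^{2} = \left(-174 - 8\right)^{2} = \left(-182\right)^{2} = 33124$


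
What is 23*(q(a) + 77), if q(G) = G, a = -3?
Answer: 1702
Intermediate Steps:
23*(q(a) + 77) = 23*(-3 + 77) = 23*74 = 1702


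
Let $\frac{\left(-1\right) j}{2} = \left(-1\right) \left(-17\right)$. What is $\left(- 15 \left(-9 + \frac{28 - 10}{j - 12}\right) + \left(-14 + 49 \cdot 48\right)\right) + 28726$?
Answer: $\frac{717712}{23} \approx 31205.0$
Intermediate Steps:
$j = -34$ ($j = - 2 \left(\left(-1\right) \left(-17\right)\right) = \left(-2\right) 17 = -34$)
$\left(- 15 \left(-9 + \frac{28 - 10}{j - 12}\right) + \left(-14 + 49 \cdot 48\right)\right) + 28726 = \left(- 15 \left(-9 + \frac{28 - 10}{-34 - 12}\right) + \left(-14 + 49 \cdot 48\right)\right) + 28726 = \left(- 15 \left(-9 + \frac{18}{-46}\right) + \left(-14 + 2352\right)\right) + 28726 = \left(- 15 \left(-9 + 18 \left(- \frac{1}{46}\right)\right) + 2338\right) + 28726 = \left(- 15 \left(-9 - \frac{9}{23}\right) + 2338\right) + 28726 = \left(\left(-15\right) \left(- \frac{216}{23}\right) + 2338\right) + 28726 = \left(\frac{3240}{23} + 2338\right) + 28726 = \frac{57014}{23} + 28726 = \frac{717712}{23}$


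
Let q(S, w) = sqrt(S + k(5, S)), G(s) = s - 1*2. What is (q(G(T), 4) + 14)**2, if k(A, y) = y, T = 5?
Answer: (14 + sqrt(6))**2 ≈ 270.59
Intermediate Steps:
G(s) = -2 + s (G(s) = s - 2 = -2 + s)
q(S, w) = sqrt(2)*sqrt(S) (q(S, w) = sqrt(S + S) = sqrt(2*S) = sqrt(2)*sqrt(S))
(q(G(T), 4) + 14)**2 = (sqrt(2)*sqrt(-2 + 5) + 14)**2 = (sqrt(2)*sqrt(3) + 14)**2 = (sqrt(6) + 14)**2 = (14 + sqrt(6))**2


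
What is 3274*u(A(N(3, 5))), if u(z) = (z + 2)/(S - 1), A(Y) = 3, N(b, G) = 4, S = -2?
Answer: -16370/3 ≈ -5456.7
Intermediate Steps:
u(z) = -2/3 - z/3 (u(z) = (z + 2)/(-2 - 1) = (2 + z)/(-3) = (2 + z)*(-1/3) = -2/3 - z/3)
3274*u(A(N(3, 5))) = 3274*(-2/3 - 1/3*3) = 3274*(-2/3 - 1) = 3274*(-5/3) = -16370/3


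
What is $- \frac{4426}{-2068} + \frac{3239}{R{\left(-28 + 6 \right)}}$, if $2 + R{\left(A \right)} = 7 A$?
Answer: $- \frac{1501949}{80652} \approx -18.623$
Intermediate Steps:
$R{\left(A \right)} = -2 + 7 A$
$- \frac{4426}{-2068} + \frac{3239}{R{\left(-28 + 6 \right)}} = - \frac{4426}{-2068} + \frac{3239}{-2 + 7 \left(-28 + 6\right)} = \left(-4426\right) \left(- \frac{1}{2068}\right) + \frac{3239}{-2 + 7 \left(-22\right)} = \frac{2213}{1034} + \frac{3239}{-2 - 154} = \frac{2213}{1034} + \frac{3239}{-156} = \frac{2213}{1034} + 3239 \left(- \frac{1}{156}\right) = \frac{2213}{1034} - \frac{3239}{156} = - \frac{1501949}{80652}$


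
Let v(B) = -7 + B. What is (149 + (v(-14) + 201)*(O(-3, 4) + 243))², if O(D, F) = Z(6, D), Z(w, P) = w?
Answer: 2022210961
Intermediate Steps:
O(D, F) = 6
(149 + (v(-14) + 201)*(O(-3, 4) + 243))² = (149 + ((-7 - 14) + 201)*(6 + 243))² = (149 + (-21 + 201)*249)² = (149 + 180*249)² = (149 + 44820)² = 44969² = 2022210961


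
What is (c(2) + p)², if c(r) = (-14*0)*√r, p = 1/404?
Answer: 1/163216 ≈ 6.1269e-6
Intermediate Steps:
p = 1/404 ≈ 0.0024752
c(r) = 0 (c(r) = 0*√r = 0)
(c(2) + p)² = (0 + 1/404)² = (1/404)² = 1/163216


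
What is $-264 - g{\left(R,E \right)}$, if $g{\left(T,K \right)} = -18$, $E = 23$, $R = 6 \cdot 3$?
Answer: $-246$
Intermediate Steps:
$R = 18$
$-264 - g{\left(R,E \right)} = -264 - -18 = -264 + 18 = -246$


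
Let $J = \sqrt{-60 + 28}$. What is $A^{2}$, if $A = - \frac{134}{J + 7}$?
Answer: $\frac{17956}{\left(7 + 4 i \sqrt{2}\right)^{2}} \approx 46.525 - 216.74 i$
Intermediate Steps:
$J = 4 i \sqrt{2}$ ($J = \sqrt{-32} = 4 i \sqrt{2} \approx 5.6569 i$)
$A = - \frac{134}{7 + 4 i \sqrt{2}}$ ($A = - \frac{134}{4 i \sqrt{2} + 7} = - \frac{134}{7 + 4 i \sqrt{2}} \approx -11.58 + 9.3582 i$)
$A^{2} = \left(- \frac{938}{81} + \frac{536 i \sqrt{2}}{81}\right)^{2}$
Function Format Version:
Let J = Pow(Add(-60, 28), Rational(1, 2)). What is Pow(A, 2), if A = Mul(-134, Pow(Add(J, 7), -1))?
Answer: Mul(17956, Pow(Add(7, Mul(4, I, Pow(2, Rational(1, 2)))), -2)) ≈ Add(46.525, Mul(-216.74, I))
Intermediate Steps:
J = Mul(4, I, Pow(2, Rational(1, 2))) (J = Pow(-32, Rational(1, 2)) = Mul(4, I, Pow(2, Rational(1, 2))) ≈ Mul(5.6569, I))
A = Mul(-134, Pow(Add(7, Mul(4, I, Pow(2, Rational(1, 2)))), -1)) (A = Mul(-134, Pow(Add(Mul(4, I, Pow(2, Rational(1, 2))), 7), -1)) = Mul(-134, Pow(Add(7, Mul(4, I, Pow(2, Rational(1, 2)))), -1)) ≈ Add(-11.580, Mul(9.3582, I)))
Pow(A, 2) = Pow(Add(Rational(-938, 81), Mul(Rational(536, 81), I, Pow(2, Rational(1, 2)))), 2)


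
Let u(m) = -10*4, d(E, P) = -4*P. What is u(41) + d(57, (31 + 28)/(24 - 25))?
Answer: 196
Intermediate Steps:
u(m) = -40
u(41) + d(57, (31 + 28)/(24 - 25)) = -40 - 4*(31 + 28)/(24 - 25) = -40 - 236/(-1) = -40 - 236*(-1) = -40 - 4*(-59) = -40 + 236 = 196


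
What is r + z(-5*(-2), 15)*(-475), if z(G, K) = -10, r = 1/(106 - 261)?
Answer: 736249/155 ≈ 4750.0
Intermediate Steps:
r = -1/155 (r = 1/(-155) = -1/155 ≈ -0.0064516)
r + z(-5*(-2), 15)*(-475) = -1/155 - 10*(-475) = -1/155 + 4750 = 736249/155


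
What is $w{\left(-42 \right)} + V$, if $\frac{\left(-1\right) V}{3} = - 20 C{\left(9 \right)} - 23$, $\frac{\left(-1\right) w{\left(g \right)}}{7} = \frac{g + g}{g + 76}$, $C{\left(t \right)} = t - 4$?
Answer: $\frac{6567}{17} \approx 386.29$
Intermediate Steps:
$C{\left(t \right)} = -4 + t$
$w{\left(g \right)} = - \frac{14 g}{76 + g}$ ($w{\left(g \right)} = - 7 \frac{g + g}{g + 76} = - 7 \frac{2 g}{76 + g} = - \frac{14 g}{76 + g}$)
$V = 369$ ($V = - 3 \left(- 20 \left(-4 + 9\right) - 23\right) = - 3 \left(\left(-20\right) 5 + \left(-27 + 4\right)\right) = - 3 \left(-100 - 23\right) = \left(-3\right) \left(-123\right) = 369$)
$w{\left(-42 \right)} + V = \left(-14\right) \left(-42\right) \frac{1}{76 - 42} + 369 = \left(-14\right) \left(-42\right) \frac{1}{34} + 369 = \frac{294}{17} + 369 = \frac{6567}{17}$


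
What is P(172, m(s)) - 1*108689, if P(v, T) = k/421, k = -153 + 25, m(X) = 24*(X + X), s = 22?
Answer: -45758197/421 ≈ -1.0869e+5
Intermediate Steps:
m(X) = 48*X (m(X) = 24*(2*X) = 48*X)
k = -128
P(v, T) = -128/421
P(172, m(s)) - 1*108689 = -128/421 - 1*108689 = -128/421 - 108689 = -45758197/421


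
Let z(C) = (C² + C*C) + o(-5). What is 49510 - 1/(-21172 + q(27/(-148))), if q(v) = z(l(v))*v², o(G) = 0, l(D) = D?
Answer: 251461575671726458/5079005765135 ≈ 49510.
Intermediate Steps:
z(C) = 2*C² (z(C) = (C² + C*C) + 0 = (C² + C²) + 0 = 2*C² + 0 = 2*C²)
q(v) = 2*v⁴ (q(v) = (2*v²)*v² = 2*v⁴)
49510 - 1/(-21172 + q(27/(-148))) = 49510 - 1/(-21172 + 2*(27/(-148))⁴) = 49510 - 1/(-21172 + 2*(27*(-1/148))⁴) = 49510 - 1/(-21172 + 2*(-27/148)⁴) = 49510 - 1/(-21172 + 2*(531441/479785216)) = 49510 - 1/(-21172 + 531441/239892608) = 49510 - 1/(-5079005765135/239892608) = 49510 - 1*(-239892608/5079005765135) = 49510 + 239892608/5079005765135 = 251461575671726458/5079005765135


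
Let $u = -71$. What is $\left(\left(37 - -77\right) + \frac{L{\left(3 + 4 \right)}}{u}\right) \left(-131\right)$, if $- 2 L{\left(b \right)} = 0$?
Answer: $-14934$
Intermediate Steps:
$L{\left(b \right)} = 0$ ($L{\left(b \right)} = \left(- \frac{1}{2}\right) 0 = 0$)
$\left(\left(37 - -77\right) + \frac{L{\left(3 + 4 \right)}}{u}\right) \left(-131\right) = \left(\left(37 - -77\right) + \frac{0}{-71}\right) \left(-131\right) = \left(\left(37 + 77\right) + 0 \left(- \frac{1}{71}\right)\right) \left(-131\right) = \left(114 + 0\right) \left(-131\right) = 114 \left(-131\right) = -14934$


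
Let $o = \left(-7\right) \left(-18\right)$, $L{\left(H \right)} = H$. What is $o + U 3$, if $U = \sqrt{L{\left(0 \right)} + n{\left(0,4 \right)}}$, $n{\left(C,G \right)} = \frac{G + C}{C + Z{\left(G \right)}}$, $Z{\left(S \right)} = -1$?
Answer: $126 + 6 i \approx 126.0 + 6.0 i$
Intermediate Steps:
$o = 126$
$n{\left(C,G \right)} = \frac{C + G}{-1 + C}$ ($n{\left(C,G \right)} = \frac{G + C}{C - 1} = \frac{C + G}{-1 + C}$)
$U = 2 i$ ($U = \sqrt{0 + \frac{0 + 4}{-1 + 0}} = \sqrt{0 + \frac{1}{-1} \cdot 4} = \sqrt{0 - 4} = \sqrt{-4} = 2 i \approx 2.0 i$)
$o + U 3 = 126 + 2 i 3 = 126 + 6 i$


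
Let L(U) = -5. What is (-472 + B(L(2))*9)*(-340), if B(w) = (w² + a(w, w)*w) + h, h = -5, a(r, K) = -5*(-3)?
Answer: 328780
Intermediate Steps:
a(r, K) = 15
B(w) = -5 + w² + 15*w (B(w) = (w² + 15*w) - 5 = -5 + w² + 15*w)
(-472 + B(L(2))*9)*(-340) = (-472 + (-5 + (-5)² + 15*(-5))*9)*(-340) = (-472 + (-5 + 25 - 75)*9)*(-340) = (-472 - 55*9)*(-340) = (-472 - 495)*(-340) = -967*(-340) = 328780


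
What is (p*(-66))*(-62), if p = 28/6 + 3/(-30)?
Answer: 93434/5 ≈ 18687.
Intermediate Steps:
p = 137/30 (p = 28*(1/6) + 3*(-1/30) = 14/3 - 1/10 = 137/30 ≈ 4.5667)
(p*(-66))*(-62) = ((137/30)*(-66))*(-62) = -1507/5*(-62) = 93434/5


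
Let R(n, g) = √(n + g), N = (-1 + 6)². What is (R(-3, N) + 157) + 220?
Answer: 377 + √22 ≈ 381.69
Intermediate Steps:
N = 25 (N = 5² = 25)
R(n, g) = √(g + n)
(R(-3, N) + 157) + 220 = (√(25 - 3) + 157) + 220 = (√22 + 157) + 220 = (157 + √22) + 220 = 377 + √22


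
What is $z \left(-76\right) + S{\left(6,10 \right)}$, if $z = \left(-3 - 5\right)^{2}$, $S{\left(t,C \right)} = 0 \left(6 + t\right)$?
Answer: $-4864$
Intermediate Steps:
$S{\left(t,C \right)} = 0$
$z = 64$ ($z = \left(-8\right)^{2} = 64$)
$z \left(-76\right) + S{\left(6,10 \right)} = 64 \left(-76\right) + 0 = -4864 + 0 = -4864$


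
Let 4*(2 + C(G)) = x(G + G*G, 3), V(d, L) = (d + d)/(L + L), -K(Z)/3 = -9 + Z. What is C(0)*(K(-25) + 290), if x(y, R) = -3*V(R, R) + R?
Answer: -784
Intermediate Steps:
K(Z) = 27 - 3*Z (K(Z) = -3*(-9 + Z) = 27 - 3*Z)
V(d, L) = d/L (V(d, L) = (2*d)/((2*L)) = (2*d)*(1/(2*L)) = d/L)
x(y, R) = -3 + R (x(y, R) = -3*R/R + R = -3*1 + R = -3 + R)
C(G) = -2 (C(G) = -2 + (-3 + 3)/4 = -2 + (¼)*0 = -2 + 0 = -2)
C(0)*(K(-25) + 290) = -2*((27 - 3*(-25)) + 290) = -2*((27 + 75) + 290) = -2*(102 + 290) = -2*392 = -784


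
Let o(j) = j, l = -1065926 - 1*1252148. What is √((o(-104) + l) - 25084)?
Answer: I*√2343262 ≈ 1530.8*I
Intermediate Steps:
l = -2318074 (l = -1065926 - 1252148 = -2318074)
√((o(-104) + l) - 25084) = √((-104 - 2318074) - 25084) = √(-2318178 - 25084) = √(-2343262) = I*√2343262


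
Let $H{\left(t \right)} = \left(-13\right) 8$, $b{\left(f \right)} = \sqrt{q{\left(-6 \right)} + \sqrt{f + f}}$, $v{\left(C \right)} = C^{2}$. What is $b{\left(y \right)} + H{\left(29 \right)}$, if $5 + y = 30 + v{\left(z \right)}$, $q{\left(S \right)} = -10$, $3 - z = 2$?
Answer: $-104 + i \sqrt{10 - 2 \sqrt{13}} \approx -104.0 + 1.67 i$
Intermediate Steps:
$z = 1$ ($z = 3 - 2 = 1$)
$y = 26$ ($y = -5 + \left(30 + 1^{2}\right) = -5 + \left(30 + 1\right) = -5 + 31 = 26$)
$b{\left(f \right)} = \sqrt{-10 + \sqrt{2} \sqrt{f}}$ ($b{\left(f \right)} = \sqrt{-10 + \sqrt{f + f}} = \sqrt{-10 + \sqrt{2 f}} = \sqrt{-10 + \sqrt{2} \sqrt{f}}$)
$H{\left(t \right)} = -104$
$b{\left(y \right)} + H{\left(29 \right)} = \sqrt{-10 + \sqrt{2} \sqrt{26}} - 104 = \sqrt{-10 + 2 \sqrt{13}} - 104 = -104 + \sqrt{-10 + 2 \sqrt{13}}$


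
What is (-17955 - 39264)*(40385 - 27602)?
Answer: -731430477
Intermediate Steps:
(-17955 - 39264)*(40385 - 27602) = -57219*12783 = -731430477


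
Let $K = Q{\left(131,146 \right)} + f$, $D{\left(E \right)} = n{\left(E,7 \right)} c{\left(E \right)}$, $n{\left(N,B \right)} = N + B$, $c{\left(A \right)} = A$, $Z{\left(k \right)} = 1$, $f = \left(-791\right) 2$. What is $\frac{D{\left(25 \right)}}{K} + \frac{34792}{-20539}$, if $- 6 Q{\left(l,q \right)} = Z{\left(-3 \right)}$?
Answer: $- \frac{428867656}{194976727} \approx -2.1996$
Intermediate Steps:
$f = -1582$
$n{\left(N,B \right)} = B + N$
$D{\left(E \right)} = E \left(7 + E\right)$ ($D{\left(E \right)} = \left(7 + E\right) E = E \left(7 + E\right)$)
$Q{\left(l,q \right)} = - \frac{1}{6}$ ($Q{\left(l,q \right)} = \left(- \frac{1}{6}\right) 1 = - \frac{1}{6}$)
$K = - \frac{9493}{6}$ ($K = - \frac{1}{6} - 1582 = - \frac{9493}{6} \approx -1582.2$)
$\frac{D{\left(25 \right)}}{K} + \frac{34792}{-20539} = \frac{25 \left(7 + 25\right)}{- \frac{9493}{6}} + \frac{34792}{-20539} = 25 \cdot 32 \left(- \frac{6}{9493}\right) + 34792 \left(- \frac{1}{20539}\right) = 800 \left(- \frac{6}{9493}\right) - \frac{34792}{20539} = - \frac{4800}{9493} - \frac{34792}{20539} = - \frac{428867656}{194976727}$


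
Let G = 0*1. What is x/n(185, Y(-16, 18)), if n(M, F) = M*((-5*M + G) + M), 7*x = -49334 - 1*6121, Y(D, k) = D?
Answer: 11091/191660 ≈ 0.057868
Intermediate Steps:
G = 0
x = -55455/7 (x = (-49334 - 1*6121)/7 = (-49334 - 6121)/7 = (⅐)*(-55455) = -55455/7 ≈ -7922.1)
n(M, F) = -4*M² (n(M, F) = M*((-5*M + 0) + M) = M*(-5*M + M) = M*(-4*M) = -4*M²)
x/n(185, Y(-16, 18)) = -55455/(7*((-4*185²))) = -55455/(7*((-4*34225))) = -55455/7/(-136900) = -55455/7*(-1/136900) = 11091/191660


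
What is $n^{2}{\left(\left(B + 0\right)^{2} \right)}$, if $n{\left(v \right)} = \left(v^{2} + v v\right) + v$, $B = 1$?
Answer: $9$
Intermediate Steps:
$n{\left(v \right)} = v + 2 v^{2}$ ($n{\left(v \right)} = \left(v^{2} + v^{2}\right) + v = 2 v^{2} + v = v + 2 v^{2}$)
$n^{2}{\left(\left(B + 0\right)^{2} \right)} = \left(\left(1 + 0\right)^{2} \left(1 + 2 \left(1 + 0\right)^{2}\right)\right)^{2} = \left(1^{2} \left(1 + 2 \cdot 1^{2}\right)\right)^{2} = \left(1 \left(1 + 2 \cdot 1\right)\right)^{2} = \left(1 \left(1 + 2\right)\right)^{2} = \left(1 \cdot 3\right)^{2} = 3^{2} = 9$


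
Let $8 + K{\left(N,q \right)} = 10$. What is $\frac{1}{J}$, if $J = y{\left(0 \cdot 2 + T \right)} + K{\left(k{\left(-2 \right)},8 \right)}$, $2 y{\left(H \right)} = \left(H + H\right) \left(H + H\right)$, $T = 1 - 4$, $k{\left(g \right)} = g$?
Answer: $\frac{1}{20} \approx 0.05$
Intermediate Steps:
$T = -3$ ($T = 1 - 4 = -3$)
$K{\left(N,q \right)} = 2$ ($K{\left(N,q \right)} = -8 + 10 = 2$)
$y{\left(H \right)} = 2 H^{2}$ ($y{\left(H \right)} = \frac{\left(H + H\right) \left(H + H\right)}{2} = \frac{2 H 2 H}{2} = \frac{4 H^{2}}{2} = 2 H^{2}$)
$J = 20$ ($J = 2 \left(0 \cdot 2 - 3\right)^{2} + 2 = 2 \left(0 - 3\right)^{2} + 2 = 2 \left(-3\right)^{2} + 2 = 2 \cdot 9 + 2 = 18 + 2 = 20$)
$\frac{1}{J} = \frac{1}{20}$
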